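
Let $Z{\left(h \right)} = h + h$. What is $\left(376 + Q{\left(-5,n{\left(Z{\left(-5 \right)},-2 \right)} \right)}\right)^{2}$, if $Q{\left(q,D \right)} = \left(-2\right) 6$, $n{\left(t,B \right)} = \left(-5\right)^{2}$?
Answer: $132496$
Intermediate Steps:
$Z{\left(h \right)} = 2 h$
$n{\left(t,B \right)} = 25$
$Q{\left(q,D \right)} = -12$
$\left(376 + Q{\left(-5,n{\left(Z{\left(-5 \right)},-2 \right)} \right)}\right)^{2} = \left(376 - 12\right)^{2} = 364^{2} = 132496$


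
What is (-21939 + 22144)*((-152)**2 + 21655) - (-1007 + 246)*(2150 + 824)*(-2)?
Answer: 4649167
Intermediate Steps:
(-21939 + 22144)*((-152)**2 + 21655) - (-1007 + 246)*(2150 + 824)*(-2) = 205*(23104 + 21655) - (-761*2974)*(-2) = 205*44759 - (-2263214)*(-2) = 9175595 - 1*4526428 = 9175595 - 4526428 = 4649167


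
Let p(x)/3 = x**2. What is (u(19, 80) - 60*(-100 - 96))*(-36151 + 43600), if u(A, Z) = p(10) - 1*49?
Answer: 89469939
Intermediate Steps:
p(x) = 3*x**2
u(A, Z) = 251 (u(A, Z) = 3*10**2 - 1*49 = 3*100 - 49 = 300 - 49 = 251)
(u(19, 80) - 60*(-100 - 96))*(-36151 + 43600) = (251 - 60*(-100 - 96))*(-36151 + 43600) = (251 - 60*(-196))*7449 = (251 + 11760)*7449 = 12011*7449 = 89469939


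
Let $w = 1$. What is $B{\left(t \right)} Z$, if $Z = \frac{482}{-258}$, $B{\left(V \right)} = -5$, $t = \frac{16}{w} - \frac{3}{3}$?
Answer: $\frac{1205}{129} \approx 9.3411$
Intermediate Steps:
$t = 15$ ($t = \frac{16}{1} - \frac{3}{3} = 16 \cdot 1 - 1 = 16 - 1 = 15$)
$Z = - \frac{241}{129}$ ($Z = 482 \left(- \frac{1}{258}\right) = - \frac{241}{129} \approx -1.8682$)
$B{\left(t \right)} Z = \left(-5\right) \left(- \frac{241}{129}\right) = \frac{1205}{129}$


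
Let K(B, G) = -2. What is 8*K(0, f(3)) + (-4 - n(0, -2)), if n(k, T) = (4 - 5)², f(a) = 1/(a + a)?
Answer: -21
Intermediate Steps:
f(a) = 1/(2*a)
n(k, T) = 1 (n(k, T) = (-1)² = 1)
8*K(0, f(3)) + (-4 - n(0, -2)) = 8*(-2) + (-4 - 1*1) = -16 + (-4 - 1) = -16 - 5 = -21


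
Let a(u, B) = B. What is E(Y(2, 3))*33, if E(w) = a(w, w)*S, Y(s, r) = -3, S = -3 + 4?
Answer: -99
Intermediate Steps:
S = 1
E(w) = w (E(w) = w*1 = w)
E(Y(2, 3))*33 = -3*33 = -99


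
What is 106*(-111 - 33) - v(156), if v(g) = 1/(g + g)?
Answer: -4762369/312 ≈ -15264.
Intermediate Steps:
v(g) = 1/(2*g)
106*(-111 - 33) - v(156) = 106*(-111 - 33) - 1/(2*156) = 106*(-144) - 1/(2*156) = -15264 - 1*1/312 = -15264 - 1/312 = -4762369/312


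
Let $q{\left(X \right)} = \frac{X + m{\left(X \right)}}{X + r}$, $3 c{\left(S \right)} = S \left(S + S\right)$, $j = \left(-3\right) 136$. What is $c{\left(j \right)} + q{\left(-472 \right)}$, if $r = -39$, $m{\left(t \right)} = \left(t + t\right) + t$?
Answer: $\frac{56710624}{511} \approx 1.1098 \cdot 10^{5}$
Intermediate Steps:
$m{\left(t \right)} = 3 t$ ($m{\left(t \right)} = 2 t + t = 3 t$)
$j = -408$
$c{\left(S \right)} = \frac{2 S^{2}}{3}$ ($c{\left(S \right)} = \frac{S \left(S + S\right)}{3} = \frac{S 2 S}{3} = \frac{2 S^{2}}{3}$)
$q{\left(X \right)} = \frac{4 X}{-39 + X}$ ($q{\left(X \right)} = \frac{X + 3 X}{X - 39} = \frac{4 X}{-39 + X}$)
$c{\left(j \right)} + q{\left(-472 \right)} = \frac{2 \left(-408\right)^{2}}{3} + 4 \left(-472\right) \frac{1}{-39 - 472} = \frac{2}{3} \cdot 166464 + 4 \left(-472\right) \frac{1}{-511} = 110976 + 4 \left(-472\right) \left(- \frac{1}{511}\right) = 110976 + \frac{1888}{511} = \frac{56710624}{511}$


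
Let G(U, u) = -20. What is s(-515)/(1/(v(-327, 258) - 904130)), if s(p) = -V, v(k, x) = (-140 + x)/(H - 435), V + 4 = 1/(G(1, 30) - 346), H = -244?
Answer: -149894988070/41419 ≈ -3.6190e+6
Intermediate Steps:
V = -1465/366 (V = -4 + 1/(-20 - 346) = -4 + 1/(-366) = -4 - 1/366 = -1465/366 ≈ -4.0027)
v(k, x) = 20/97 - x/679 (v(k, x) = (-140 + x)/(-244 - 435) = (-140 + x)/(-679) = (-140 + x)*(-1/679) = 20/97 - x/679)
s(p) = 1465/366 (s(p) = -1*(-1465/366) = 1465/366)
s(-515)/(1/(v(-327, 258) - 904130)) = 1465/(366*(1/((20/97 - 1/679*258) - 904130))) = 1465/(366*(1/((20/97 - 258/679) - 904130))) = 1465/(366*(1/(-118/679 - 904130))) = 1465/(366*(1/(-613904388/679))) = 1465/(366*(-679/613904388)) = (1465/366)*(-613904388/679) = -149894988070/41419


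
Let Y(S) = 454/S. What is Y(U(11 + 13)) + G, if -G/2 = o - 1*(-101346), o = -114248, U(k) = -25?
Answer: 644646/25 ≈ 25786.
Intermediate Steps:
G = 25804 (G = -2*(-114248 - 1*(-101346)) = -2*(-114248 + 101346) = -2*(-12902) = 25804)
Y(U(11 + 13)) + G = 454/(-25) + 25804 = 454*(-1/25) + 25804 = -454/25 + 25804 = 644646/25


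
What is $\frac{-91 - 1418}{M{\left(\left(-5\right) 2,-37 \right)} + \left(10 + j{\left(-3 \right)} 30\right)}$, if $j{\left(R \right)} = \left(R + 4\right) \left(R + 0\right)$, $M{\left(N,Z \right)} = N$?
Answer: $\frac{503}{30} \approx 16.767$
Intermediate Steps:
$j{\left(R \right)} = R \left(4 + R\right)$ ($j{\left(R \right)} = \left(4 + R\right) R = R \left(4 + R\right)$)
$\frac{-91 - 1418}{M{\left(\left(-5\right) 2,-37 \right)} + \left(10 + j{\left(-3 \right)} 30\right)} = \frac{-91 - 1418}{\left(-5\right) 2 + \left(10 + - 3 \left(4 - 3\right) 30\right)} = - \frac{1509}{-10 + \left(10 + \left(-3\right) 1 \cdot 30\right)} = - \frac{1509}{-10 + \left(10 - 90\right)} = - \frac{1509}{-10 - 80} = - \frac{1509}{-90} = \left(-1509\right) \left(- \frac{1}{90}\right) = \frac{503}{30}$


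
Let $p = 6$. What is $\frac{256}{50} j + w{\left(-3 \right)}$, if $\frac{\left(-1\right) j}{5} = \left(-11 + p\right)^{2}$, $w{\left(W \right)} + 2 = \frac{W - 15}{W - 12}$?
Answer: $- \frac{3204}{5} \approx -640.8$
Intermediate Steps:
$w{\left(W \right)} = -2 + \frac{-15 + W}{-12 + W}$ ($w{\left(W \right)} = -2 + \frac{W - 15}{W - 12} = -2 + \frac{-15 + W}{-12 + W}$)
$j = -125$ ($j = - 5 \left(-11 + 6\right)^{2} = - 5 \left(-5\right)^{2} = \left(-5\right) 25 = -125$)
$\frac{256}{50} j + w{\left(-3 \right)} = \frac{256}{50} \left(-125\right) + \frac{9 - -3}{-12 - 3} = 256 \cdot \frac{1}{50} \left(-125\right) + \frac{9 + 3}{-15} = \frac{128}{25} \left(-125\right) - \frac{4}{5} = -640 - \frac{4}{5} = - \frac{3204}{5}$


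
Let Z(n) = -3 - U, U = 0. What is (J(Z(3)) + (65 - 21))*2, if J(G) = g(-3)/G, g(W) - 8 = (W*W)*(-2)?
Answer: 284/3 ≈ 94.667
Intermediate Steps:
Z(n) = -3 (Z(n) = -3 - 1*0 = -3 + 0 = -3)
g(W) = 8 - 2*W² (g(W) = 8 + (W*W)*(-2) = 8 + W²*(-2) = 8 - 2*W²)
J(G) = -10/G (J(G) = (8 - 2*(-3)²)/G = (8 - 2*9)/G = (8 - 18)/G = -10/G)
(J(Z(3)) + (65 - 21))*2 = (-10/(-3) + (65 - 21))*2 = (-10*(-⅓) + 44)*2 = (10/3 + 44)*2 = (142/3)*2 = 284/3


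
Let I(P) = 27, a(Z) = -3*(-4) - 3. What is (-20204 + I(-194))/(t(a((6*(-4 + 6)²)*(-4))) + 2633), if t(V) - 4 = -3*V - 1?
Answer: -20177/2609 ≈ -7.7336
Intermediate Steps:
a(Z) = 9 (a(Z) = 12 - 3 = 9)
t(V) = 3 - 3*V (t(V) = 4 + (-3*V - 1) = 4 + (-1 - 3*V) = 3 - 3*V)
(-20204 + I(-194))/(t(a((6*(-4 + 6)²)*(-4))) + 2633) = (-20204 + 27)/((3 - 3*9) + 2633) = -20177/((3 - 27) + 2633) = -20177/(-24 + 2633) = -20177/2609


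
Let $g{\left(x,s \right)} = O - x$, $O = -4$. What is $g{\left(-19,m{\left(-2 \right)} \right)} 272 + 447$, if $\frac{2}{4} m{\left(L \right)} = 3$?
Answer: $4527$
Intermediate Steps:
$m{\left(L \right)} = 6$ ($m{\left(L \right)} = 2 \cdot 3 = 6$)
$g{\left(x,s \right)} = -4 - x$
$g{\left(-19,m{\left(-2 \right)} \right)} 272 + 447 = \left(-4 - -19\right) 272 + 447 = \left(-4 + 19\right) 272 + 447 = 15 \cdot 272 + 447 = 4080 + 447 = 4527$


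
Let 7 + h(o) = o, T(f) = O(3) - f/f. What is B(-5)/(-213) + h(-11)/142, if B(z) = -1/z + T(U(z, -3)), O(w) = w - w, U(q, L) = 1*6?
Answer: -131/1065 ≈ -0.12300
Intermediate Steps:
U(q, L) = 6
O(w) = 0
T(f) = -1 (T(f) = 0 - f/f = 0 - 1*1 = 0 - 1 = -1)
B(z) = -1 - 1/z (B(z) = -1/z - 1 = -1 - 1/z)
h(o) = -7 + o
B(-5)/(-213) + h(-11)/142 = ((-1 - 1*(-5))/(-5))/(-213) + (-7 - 11)/142 = -(-1 + 5)/5*(-1/213) - 18*1/142 = -⅕*4*(-1/213) - 9/71 = -⅘*(-1/213) - 9/71 = 4/1065 - 9/71 = -131/1065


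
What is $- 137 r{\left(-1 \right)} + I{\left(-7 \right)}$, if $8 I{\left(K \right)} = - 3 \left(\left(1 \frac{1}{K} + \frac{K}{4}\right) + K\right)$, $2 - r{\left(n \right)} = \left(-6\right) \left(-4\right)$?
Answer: $\frac{675883}{224} \approx 3017.3$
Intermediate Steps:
$r{\left(n \right)} = -22$ ($r{\left(n \right)} = 2 - \left(-6\right) \left(-4\right) = 2 - 24 = -22$)
$I{\left(K \right)} = - \frac{15 K}{32} - \frac{3}{8 K}$ ($I{\left(K \right)} = \frac{\left(-3\right) \left(\left(1 \frac{1}{K} + \frac{K}{4}\right) + K\right)}{8} = \frac{\left(-3\right) \left(\left(\frac{1}{K} + K \frac{1}{4}\right) + K\right)}{8} = \frac{\left(-3\right) \left(\left(\frac{1}{K} + \frac{K}{4}\right) + K\right)}{8} = \frac{\left(-3\right) \left(\frac{1}{K} + \frac{5 K}{4}\right)}{8} = \frac{- \frac{3}{K} - \frac{15 K}{4}}{8} = - \frac{15 K}{32} - \frac{3}{8 K}$)
$- 137 r{\left(-1 \right)} + I{\left(-7 \right)} = \left(-137\right) \left(-22\right) + \frac{3 \left(-4 - 5 \left(-7\right)^{2}\right)}{32 \left(-7\right)} = 3014 + \frac{3}{32} \left(- \frac{1}{7}\right) \left(-4 - 245\right) = 3014 + \frac{3}{32} \left(- \frac{1}{7}\right) \left(-249\right) = 3014 + \frac{747}{224} = \frac{675883}{224}$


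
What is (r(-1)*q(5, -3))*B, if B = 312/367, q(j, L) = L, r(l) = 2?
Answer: -1872/367 ≈ -5.1008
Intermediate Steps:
B = 312/367 (B = 312*(1/367) = 312/367 ≈ 0.85014)
(r(-1)*q(5, -3))*B = (2*(-3))*(312/367) = -6*312/367 = -1872/367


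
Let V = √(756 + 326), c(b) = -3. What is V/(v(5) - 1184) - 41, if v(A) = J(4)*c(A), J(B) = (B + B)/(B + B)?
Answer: -41 - √1082/1187 ≈ -41.028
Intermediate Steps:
J(B) = 1 (J(B) = (2*B)/((2*B)) = (2*B)*(1/(2*B)) = 1)
V = √1082 ≈ 32.894
v(A) = -3 (v(A) = 1*(-3) = -3)
V/(v(5) - 1184) - 41 = √1082/(-3 - 1184) - 41 = √1082/(-1187) - 41 = -√1082/1187 - 41 = -41 - √1082/1187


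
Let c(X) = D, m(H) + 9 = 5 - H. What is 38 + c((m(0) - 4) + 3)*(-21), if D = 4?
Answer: -46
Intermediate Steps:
m(H) = -4 - H (m(H) = -9 + (5 - H) = -4 - H)
c(X) = 4
38 + c((m(0) - 4) + 3)*(-21) = 38 + 4*(-21) = 38 - 84 = -46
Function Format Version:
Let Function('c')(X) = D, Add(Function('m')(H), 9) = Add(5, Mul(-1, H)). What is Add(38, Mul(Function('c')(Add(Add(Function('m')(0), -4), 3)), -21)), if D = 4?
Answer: -46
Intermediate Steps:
Function('m')(H) = Add(-4, Mul(-1, H)) (Function('m')(H) = Add(-9, Add(5, Mul(-1, H))) = Add(-4, Mul(-1, H)))
Function('c')(X) = 4
Add(38, Mul(Function('c')(Add(Add(Function('m')(0), -4), 3)), -21)) = Add(38, Mul(4, -21)) = Add(38, -84) = -46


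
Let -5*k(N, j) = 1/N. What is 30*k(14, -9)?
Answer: -3/7 ≈ -0.42857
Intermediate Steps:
k(N, j) = -1/(5*N)
30*k(14, -9) = 30*(-⅕/14) = 30*(-⅕*1/14) = 30*(-1/70) = -3/7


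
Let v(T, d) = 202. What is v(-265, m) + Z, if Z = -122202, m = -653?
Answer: -122000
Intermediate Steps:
v(-265, m) + Z = 202 - 122202 = -122000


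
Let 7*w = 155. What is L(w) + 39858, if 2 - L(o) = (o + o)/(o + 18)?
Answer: 11200350/281 ≈ 39859.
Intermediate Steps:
w = 155/7 (w = (⅐)*155 = 155/7 ≈ 22.143)
L(o) = 2 - 2*o/(18 + o) (L(o) = 2 - (o + o)/(o + 18) = 2 - 2*o/(18 + o))
L(w) + 39858 = 36/(18 + 155/7) + 39858 = 36/(281/7) + 39858 = 36*(7/281) + 39858 = 252/281 + 39858 = 11200350/281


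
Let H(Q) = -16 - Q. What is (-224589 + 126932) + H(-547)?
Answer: -97126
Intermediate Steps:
(-224589 + 126932) + H(-547) = (-224589 + 126932) + (-16 - 1*(-547)) = -97657 + (-16 + 547) = -97657 + 531 = -97126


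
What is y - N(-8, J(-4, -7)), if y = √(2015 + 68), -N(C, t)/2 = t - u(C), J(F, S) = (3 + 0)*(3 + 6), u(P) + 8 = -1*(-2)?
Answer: 66 + √2083 ≈ 111.64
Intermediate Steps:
u(P) = -6 (u(P) = -8 - 1*(-2) = -8 + 2 = -6)
J(F, S) = 27 (J(F, S) = 3*9 = 27)
N(C, t) = -12 - 2*t (N(C, t) = -2*(t - 1*(-6)) = -2*(t + 6) = -2*(6 + t) = -12 - 2*t)
y = √2083 ≈ 45.640
y - N(-8, J(-4, -7)) = √2083 - (-12 - 2*27) = √2083 - (-12 - 54) = √2083 - 1*(-66) = √2083 + 66 = 66 + √2083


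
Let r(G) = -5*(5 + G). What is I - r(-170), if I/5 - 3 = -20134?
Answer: -101480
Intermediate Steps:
I = -100655 (I = 15 + 5*(-20134) = 15 - 100670 = -100655)
r(G) = -25 - 5*G
I - r(-170) = -100655 - (-25 - 5*(-170)) = -100655 - (-25 + 850) = -100655 - 1*825 = -100655 - 825 = -101480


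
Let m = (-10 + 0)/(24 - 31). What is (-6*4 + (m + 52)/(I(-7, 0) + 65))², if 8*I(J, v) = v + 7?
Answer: 25321024/47089 ≈ 537.73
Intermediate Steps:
I(J, v) = 7/8 + v/8 (I(J, v) = (v + 7)/8 = (7 + v)/8 = 7/8 + v/8)
m = 10/7 (m = -10/(-7) = -10*(-⅐) = 10/7 ≈ 1.4286)
(-6*4 + (m + 52)/(I(-7, 0) + 65))² = (-6*4 + (10/7 + 52)/((7/8 + (⅛)*0) + 65))² = (-24 + 374/(7*((7/8 + 0) + 65)))² = (-24 + 374/(7*(7/8 + 65)))² = (-24 + 374/(7*(527/8)))² = (-24 + (374/7)*(8/527))² = (-24 + 176/217)² = (-5032/217)² = 25321024/47089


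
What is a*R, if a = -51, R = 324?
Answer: -16524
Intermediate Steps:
a*R = -51*324 = -16524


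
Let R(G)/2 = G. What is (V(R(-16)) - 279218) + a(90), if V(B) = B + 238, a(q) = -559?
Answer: -279571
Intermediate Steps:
R(G) = 2*G
V(B) = 238 + B
(V(R(-16)) - 279218) + a(90) = ((238 + 2*(-16)) - 279218) - 559 = ((238 - 32) - 279218) - 559 = (206 - 279218) - 559 = -279012 - 559 = -279571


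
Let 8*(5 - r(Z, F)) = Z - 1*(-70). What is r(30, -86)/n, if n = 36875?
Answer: -3/14750 ≈ -0.00020339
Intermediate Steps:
r(Z, F) = -15/4 - Z/8 (r(Z, F) = 5 - (Z - 1*(-70))/8 = 5 - (Z + 70)/8 = 5 - (70 + Z)/8 = 5 + (-35/4 - Z/8) = -15/4 - Z/8)
r(30, -86)/n = (-15/4 - ⅛*30)/36875 = (-15/4 - 15/4)*(1/36875) = -15/2*1/36875 = -3/14750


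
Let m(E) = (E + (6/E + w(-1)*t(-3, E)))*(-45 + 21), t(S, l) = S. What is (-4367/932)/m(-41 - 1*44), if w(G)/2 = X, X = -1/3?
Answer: -371195/157940448 ≈ -0.0023502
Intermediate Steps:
X = -1/3 (X = -1*1/3 = -1/3 ≈ -0.33333)
w(G) = -2/3 (w(G) = 2*(-1/3) = -2/3)
m(E) = -48 - 144/E - 24*E (m(E) = (E + (6/E - 2/3*(-3)))*(-45 + 21) = (E + (6/E + 2))*(-24) = (E + (2 + 6/E))*(-24) = (2 + E + 6/E)*(-24) = -48 - 144/E - 24*E)
(-4367/932)/m(-41 - 1*44) = (-4367/932)/(-48 - 144/(-41 - 1*44) - 24*(-41 - 1*44)) = (-4367*1/932)/(-48 - 144/(-41 - 44) - 24*(-41 - 44)) = -4367/(932*(-48 - 144/(-85) - 24*(-85))) = -4367/(932*(-48 - 144*(-1/85) + 2040)) = -4367/(932*(-48 + 144/85 + 2040)) = -4367/(932*169464/85) = -4367/932*85/169464 = -371195/157940448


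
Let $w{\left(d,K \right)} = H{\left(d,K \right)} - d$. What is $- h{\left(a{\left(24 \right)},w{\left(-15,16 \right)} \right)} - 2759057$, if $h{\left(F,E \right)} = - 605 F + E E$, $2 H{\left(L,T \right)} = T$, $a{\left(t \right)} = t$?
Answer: $-2745066$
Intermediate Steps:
$H{\left(L,T \right)} = \frac{T}{2}$
$w{\left(d,K \right)} = \frac{K}{2} - d$
$h{\left(F,E \right)} = E^{2} - 605 F$ ($h{\left(F,E \right)} = - 605 F + E^{2} = E^{2} - 605 F$)
$- h{\left(a{\left(24 \right)},w{\left(-15,16 \right)} \right)} - 2759057 = - (\left(\frac{1}{2} \cdot 16 - -15\right)^{2} - 14520) - 2759057 = - (\left(8 + 15\right)^{2} - 14520) - 2759057 = - (23^{2} - 14520) - 2759057 = - (529 - 14520) - 2759057 = \left(-1\right) \left(-13991\right) - 2759057 = 13991 - 2759057 = -2745066$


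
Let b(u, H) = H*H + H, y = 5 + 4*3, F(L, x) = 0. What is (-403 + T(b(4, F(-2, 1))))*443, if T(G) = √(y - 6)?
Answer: -178529 + 443*√11 ≈ -1.7706e+5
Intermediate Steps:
y = 17 (y = 5 + 12 = 17)
b(u, H) = H + H² (b(u, H) = H² + H = H + H²)
T(G) = √11 (T(G) = √(17 - 6) = √11)
(-403 + T(b(4, F(-2, 1))))*443 = (-403 + √11)*443 = -178529 + 443*√11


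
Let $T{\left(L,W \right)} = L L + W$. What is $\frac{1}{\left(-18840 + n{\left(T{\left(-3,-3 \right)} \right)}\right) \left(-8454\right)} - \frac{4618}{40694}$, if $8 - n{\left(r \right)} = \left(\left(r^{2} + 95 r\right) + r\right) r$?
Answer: $- \frac{439284495797}{3870992659152} \approx -0.11348$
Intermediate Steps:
$T{\left(L,W \right)} = W + L^{2}$ ($T{\left(L,W \right)} = L^{2} + W = W + L^{2}$)
$n{\left(r \right)} = 8 - r \left(r^{2} + 96 r\right)$ ($n{\left(r \right)} = 8 - \left(\left(r^{2} + 95 r\right) + r\right) r = 8 - \left(r^{2} + 96 r\right) r = 8 - r \left(r^{2} + 96 r\right)$)
$\frac{1}{\left(-18840 + n{\left(T{\left(-3,-3 \right)} \right)}\right) \left(-8454\right)} - \frac{4618}{40694} = \frac{1}{\left(-18840 - \left(-8 + \left(-3 + \left(-3\right)^{2}\right)^{3} + 96 \left(-3 + \left(-3\right)^{2}\right)^{2}\right)\right) \left(-8454\right)} - \frac{4618}{40694} = \frac{1}{-18840 - \left(-8 + \left(-3 + 9\right)^{3} + 96 \left(-3 + 9\right)^{2}\right)} \left(- \frac{1}{8454}\right) - \frac{2309}{20347} = \frac{1}{-18840 - \left(208 + 3456\right)} \left(- \frac{1}{8454}\right) - \frac{2309}{20347} = \frac{1}{-18840 - 3664} \left(- \frac{1}{8454}\right) - \frac{2309}{20347} = \frac{1}{-22504} \left(- \frac{1}{8454}\right) - \frac{2309}{20347} = \left(- \frac{1}{22504}\right) \left(- \frac{1}{8454}\right) - \frac{2309}{20347} = \frac{1}{190248816} - \frac{2309}{20347} = - \frac{439284495797}{3870992659152}$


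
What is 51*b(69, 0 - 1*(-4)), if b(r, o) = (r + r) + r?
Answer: 10557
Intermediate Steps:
b(r, o) = 3*r (b(r, o) = 2*r + r = 3*r)
51*b(69, 0 - 1*(-4)) = 51*(3*69) = 51*207 = 10557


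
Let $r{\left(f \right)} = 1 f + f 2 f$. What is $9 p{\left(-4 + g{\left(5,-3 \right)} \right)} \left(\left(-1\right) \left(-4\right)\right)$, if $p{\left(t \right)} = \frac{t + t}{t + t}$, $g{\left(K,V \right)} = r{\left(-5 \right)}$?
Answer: $36$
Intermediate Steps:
$r{\left(f \right)} = f + 2 f^{2}$ ($r{\left(f \right)} = f + 2 f f = f + 2 f^{2}$)
$g{\left(K,V \right)} = 45$ ($g{\left(K,V \right)} = - 5 \left(1 + 2 \left(-5\right)\right) = - 5 \left(1 - 10\right) = \left(-5\right) \left(-9\right) = 45$)
$p{\left(t \right)} = 1$ ($p{\left(t \right)} = \frac{2 t}{2 t} = 2 t \frac{1}{2 t} = 1$)
$9 p{\left(-4 + g{\left(5,-3 \right)} \right)} \left(\left(-1\right) \left(-4\right)\right) = 9 \cdot 1 \left(\left(-1\right) \left(-4\right)\right) = 9 \cdot 4 = 36$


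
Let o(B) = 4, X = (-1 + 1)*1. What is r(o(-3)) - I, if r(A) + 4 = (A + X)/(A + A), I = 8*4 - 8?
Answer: -55/2 ≈ -27.500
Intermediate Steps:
X = 0 (X = 0*1 = 0)
I = 24 (I = 32 - 8 = 24)
r(A) = -7/2 (r(A) = -4 + (A + 0)/(A + A) = -4 + A/((2*A)) = -4 + A*(1/(2*A)) = -4 + ½ = -7/2)
r(o(-3)) - I = -7/2 - 1*24 = -7/2 - 24 = -55/2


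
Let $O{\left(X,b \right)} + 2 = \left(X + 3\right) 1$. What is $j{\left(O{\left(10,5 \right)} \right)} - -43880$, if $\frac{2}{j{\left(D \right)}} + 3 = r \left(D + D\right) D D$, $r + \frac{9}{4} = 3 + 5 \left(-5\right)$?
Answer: $\frac{5665478436}{129113} \approx 43880.0$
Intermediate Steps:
$O{\left(X,b \right)} = 1 + X$ ($O{\left(X,b \right)} = -2 + \left(X + 3\right) 1 = -2 + \left(3 + X\right) 1 = -2 + \left(3 + X\right) = 1 + X$)
$r = - \frac{97}{4}$ ($r = - \frac{9}{4} + \left(3 + 5 \left(-5\right)\right) = - \frac{9}{4} + \left(3 - 25\right) = - \frac{9}{4} - 22 = - \frac{97}{4} \approx -24.25$)
$j{\left(D \right)} = \frac{2}{-3 - \frac{97 D^{3}}{2}}$ ($j{\left(D \right)} = \frac{2}{-3 + - \frac{97 \left(D + D\right) D}{4} D} = \frac{2}{-3 + - \frac{97 \cdot 2 D D}{4} D} = \frac{2}{-3 + - \frac{97 \cdot 2 D^{2}}{4} D} = \frac{2}{-3 + - \frac{97 D^{2}}{2} D} = \frac{2}{-3 - \frac{97 D^{3}}{2}}$)
$j{\left(O{\left(10,5 \right)} \right)} - -43880 = - \frac{4}{6 + 97 \left(1 + 10\right)^{3}} - -43880 = - \frac{4}{6 + 97 \cdot 11^{3}} + 43880 = - \frac{4}{6 + 97 \cdot 1331} + 43880 = - \frac{4}{6 + 129107} + 43880 = - \frac{4}{129113} + 43880 = \frac{5665478436}{129113}$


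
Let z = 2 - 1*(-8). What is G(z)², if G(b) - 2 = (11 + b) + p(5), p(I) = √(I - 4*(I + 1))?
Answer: (23 + I*√19)² ≈ 510.0 + 200.51*I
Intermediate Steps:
p(I) = √(-4 - 3*I) (p(I) = √(I - 4*(1 + I)) = √(I + (-4 - 4*I)) = √(-4 - 3*I))
z = 10 (z = 2 + 8 = 10)
G(b) = 13 + b + I*√19 (G(b) = 2 + ((11 + b) + √(-4 - 3*5)) = 2 + ((11 + b) + √(-4 - 15)) = 2 + ((11 + b) + √(-19)) = 2 + ((11 + b) + I*√19) = 2 + (11 + b + I*√19) = 13 + b + I*√19)
G(z)² = (13 + 10 + I*√19)² = (23 + I*√19)²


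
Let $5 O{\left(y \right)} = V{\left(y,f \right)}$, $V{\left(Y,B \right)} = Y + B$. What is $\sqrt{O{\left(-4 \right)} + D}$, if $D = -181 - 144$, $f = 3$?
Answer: $\frac{i \sqrt{8130}}{5} \approx 18.033 i$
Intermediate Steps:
$V{\left(Y,B \right)} = B + Y$
$O{\left(y \right)} = \frac{3}{5} + \frac{y}{5}$ ($O{\left(y \right)} = \frac{3 + y}{5} = \frac{3}{5} + \frac{y}{5}$)
$D = -325$ ($D = -181 - 144 = -325$)
$\sqrt{O{\left(-4 \right)} + D} = \sqrt{\left(\frac{3}{5} + \frac{1}{5} \left(-4\right)\right) - 325} = \sqrt{\left(\frac{3}{5} - \frac{4}{5}\right) - 325} = \sqrt{- \frac{1}{5} - 325} = \sqrt{- \frac{1626}{5}} = \frac{i \sqrt{8130}}{5}$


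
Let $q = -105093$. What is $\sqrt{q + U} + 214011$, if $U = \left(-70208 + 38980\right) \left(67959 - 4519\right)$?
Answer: $214011 + i \sqrt{1981209413} \approx 2.1401 \cdot 10^{5} + 44511.0 i$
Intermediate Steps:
$U = -1981104320$ ($U = \left(-31228\right) 63440 = -1981104320$)
$\sqrt{q + U} + 214011 = \sqrt{-105093 - 1981104320} + 214011 = \sqrt{-1981209413} + 214011 = i \sqrt{1981209413} + 214011 = 214011 + i \sqrt{1981209413}$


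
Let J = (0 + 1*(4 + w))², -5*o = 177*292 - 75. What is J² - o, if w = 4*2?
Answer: 155289/5 ≈ 31058.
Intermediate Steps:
w = 8
o = -51609/5 (o = -(177*292 - 75)/5 = -(51684 - 75)/5 = -⅕*51609 = -51609/5 ≈ -10322.)
J = 144 (J = (0 + 1*(4 + 8))² = (0 + 1*12)² = (0 + 12)² = 12² = 144)
J² - o = 144² - 1*(-51609/5) = 20736 + 51609/5 = 155289/5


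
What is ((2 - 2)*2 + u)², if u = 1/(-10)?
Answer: 1/100 ≈ 0.010000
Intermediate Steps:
u = -⅒ ≈ -0.10000
((2 - 2)*2 + u)² = ((2 - 2)*2 - ⅒)² = (0*2 - ⅒)² = (0 - ⅒)² = (-⅒)² = 1/100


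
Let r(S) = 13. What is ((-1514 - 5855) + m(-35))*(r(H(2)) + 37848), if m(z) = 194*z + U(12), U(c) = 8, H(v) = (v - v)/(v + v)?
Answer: -535771011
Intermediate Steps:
H(v) = 0 (H(v) = 0/((2*v)) = 0*(1/(2*v)) = 0)
m(z) = 8 + 194*z (m(z) = 194*z + 8 = 8 + 194*z)
((-1514 - 5855) + m(-35))*(r(H(2)) + 37848) = ((-1514 - 5855) + (8 + 194*(-35)))*(13 + 37848) = (-7369 + (8 - 6790))*37861 = (-7369 - 6782)*37861 = -14151*37861 = -535771011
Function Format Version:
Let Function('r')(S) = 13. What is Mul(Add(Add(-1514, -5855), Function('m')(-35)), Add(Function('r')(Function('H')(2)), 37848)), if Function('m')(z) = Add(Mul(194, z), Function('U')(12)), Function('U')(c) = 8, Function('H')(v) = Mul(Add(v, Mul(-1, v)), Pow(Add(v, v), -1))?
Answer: -535771011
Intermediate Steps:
Function('H')(v) = 0 (Function('H')(v) = Mul(0, Pow(Mul(2, v), -1)) = Mul(0, Mul(Rational(1, 2), Pow(v, -1))) = 0)
Function('m')(z) = Add(8, Mul(194, z)) (Function('m')(z) = Add(Mul(194, z), 8) = Add(8, Mul(194, z)))
Mul(Add(Add(-1514, -5855), Function('m')(-35)), Add(Function('r')(Function('H')(2)), 37848)) = Mul(Add(Add(-1514, -5855), Add(8, Mul(194, -35))), Add(13, 37848)) = Mul(Add(-7369, Add(8, -6790)), 37861) = Mul(Add(-7369, -6782), 37861) = Mul(-14151, 37861) = -535771011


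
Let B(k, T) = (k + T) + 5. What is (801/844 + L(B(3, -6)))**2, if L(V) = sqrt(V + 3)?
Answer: 4203281/712336 + 801*sqrt(5)/422 ≈ 10.145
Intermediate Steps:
B(k, T) = 5 + T + k (B(k, T) = (T + k) + 5 = 5 + T + k)
L(V) = sqrt(3 + V)
(801/844 + L(B(3, -6)))**2 = (801/844 + sqrt(3 + (5 - 6 + 3)))**2 = (801*(1/844) + sqrt(3 + 2))**2 = (801/844 + sqrt(5))**2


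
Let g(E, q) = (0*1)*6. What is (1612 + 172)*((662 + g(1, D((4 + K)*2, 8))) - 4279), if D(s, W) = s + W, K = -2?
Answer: -6452728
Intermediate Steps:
D(s, W) = W + s
g(E, q) = 0 (g(E, q) = 0*6 = 0)
(1612 + 172)*((662 + g(1, D((4 + K)*2, 8))) - 4279) = (1612 + 172)*((662 + 0) - 4279) = 1784*(662 - 4279) = 1784*(-3617) = -6452728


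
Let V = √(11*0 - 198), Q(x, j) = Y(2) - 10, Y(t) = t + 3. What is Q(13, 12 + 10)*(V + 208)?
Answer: -1040 - 15*I*√22 ≈ -1040.0 - 70.356*I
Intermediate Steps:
Y(t) = 3 + t
Q(x, j) = -5 (Q(x, j) = (3 + 2) - 10 = 5 - 10 = -5)
V = 3*I*√22 (V = √(0 - 198) = √(-198) = 3*I*√22 ≈ 14.071*I)
Q(13, 12 + 10)*(V + 208) = -5*(3*I*√22 + 208) = -5*(208 + 3*I*√22) = -1040 - 15*I*√22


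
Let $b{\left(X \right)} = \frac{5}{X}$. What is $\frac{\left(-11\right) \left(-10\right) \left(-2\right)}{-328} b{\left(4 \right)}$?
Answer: $\frac{275}{328} \approx 0.83841$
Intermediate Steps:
$\frac{\left(-11\right) \left(-10\right) \left(-2\right)}{-328} b{\left(4 \right)} = \frac{\left(-11\right) \left(-10\right) \left(-2\right)}{-328} \cdot \frac{5}{4} = 110 \left(-2\right) \left(- \frac{1}{328}\right) 5 \cdot \frac{1}{4} = \left(-220\right) \left(- \frac{1}{328}\right) \frac{5}{4} = \frac{55}{82} \cdot \frac{5}{4} = \frac{275}{328}$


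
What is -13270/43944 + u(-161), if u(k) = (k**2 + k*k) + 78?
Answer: 1140779605/21972 ≈ 51920.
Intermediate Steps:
u(k) = 78 + 2*k**2 (u(k) = (k**2 + k**2) + 78 = 2*k**2 + 78 = 78 + 2*k**2)
-13270/43944 + u(-161) = -13270/43944 + (78 + 2*(-161)**2) = -13270*1/43944 + (78 + 2*25921) = -6635/21972 + (78 + 51842) = -6635/21972 + 51920 = 1140779605/21972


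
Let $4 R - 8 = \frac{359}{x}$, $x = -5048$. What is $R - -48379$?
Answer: $\frac{976908793}{20192} \approx 48381.0$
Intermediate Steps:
$R = \frac{40025}{20192}$ ($R = 2 + \frac{359 \frac{1}{-5048}}{4} = 2 + \frac{359 \left(- \frac{1}{5048}\right)}{4} = 2 + \frac{1}{4} \left(- \frac{359}{5048}\right) = 2 - \frac{359}{20192} = \frac{40025}{20192} \approx 1.9822$)
$R - -48379 = \frac{40025}{20192} - -48379 = \frac{40025}{20192} + 48379 = \frac{976908793}{20192}$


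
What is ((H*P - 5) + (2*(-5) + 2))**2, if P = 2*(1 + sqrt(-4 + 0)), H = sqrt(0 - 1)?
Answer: 285 - 68*I ≈ 285.0 - 68.0*I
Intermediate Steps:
H = I (H = sqrt(-1) = I ≈ 1.0*I)
P = 2 + 4*I (P = 2*(1 + sqrt(-4)) = 2*(1 + 2*I) = 2 + 4*I ≈ 2.0 + 4.0*I)
((H*P - 5) + (2*(-5) + 2))**2 = ((I*(2 + 4*I) - 5) + (2*(-5) + 2))**2 = ((-5 + I*(2 + 4*I)) + (-10 + 2))**2 = ((-5 + I*(2 + 4*I)) - 8)**2 = (-13 + I*(2 + 4*I))**2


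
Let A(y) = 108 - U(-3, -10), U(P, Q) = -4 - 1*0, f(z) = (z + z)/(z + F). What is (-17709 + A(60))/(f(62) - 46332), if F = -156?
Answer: 827059/2177666 ≈ 0.37979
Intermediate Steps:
f(z) = 2*z/(-156 + z) (f(z) = (z + z)/(z - 156) = (2*z)/(-156 + z) = 2*z/(-156 + z))
U(P, Q) = -4 (U(P, Q) = -4 + 0 = -4)
A(y) = 112 (A(y) = 108 - 1*(-4) = 108 + 4 = 112)
(-17709 + A(60))/(f(62) - 46332) = (-17709 + 112)/(2*62/(-156 + 62) - 46332) = -17597/(2*62/(-94) - 46332) = -17597/(2*62*(-1/94) - 46332) = -17597/(-62/47 - 46332) = -17597/(-2177666/47) = -17597*(-47/2177666) = 827059/2177666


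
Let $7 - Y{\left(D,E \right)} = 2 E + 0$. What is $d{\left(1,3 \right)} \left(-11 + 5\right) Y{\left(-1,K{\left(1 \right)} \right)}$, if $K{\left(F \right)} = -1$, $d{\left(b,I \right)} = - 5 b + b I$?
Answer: $108$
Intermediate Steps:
$d{\left(b,I \right)} = - 5 b + I b$
$Y{\left(D,E \right)} = 7 - 2 E$ ($Y{\left(D,E \right)} = 7 - \left(2 E + 0\right) = 7 - 2 E$)
$d{\left(1,3 \right)} \left(-11 + 5\right) Y{\left(-1,K{\left(1 \right)} \right)} = 1 \left(-5 + 3\right) \left(-11 + 5\right) \left(7 - -2\right) = 1 \left(-2\right) \left(-6\right) \left(7 + 2\right) = \left(-2\right) \left(-6\right) 9 = 12 \cdot 9 = 108$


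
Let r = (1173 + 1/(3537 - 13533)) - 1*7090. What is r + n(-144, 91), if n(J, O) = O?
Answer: -58236697/9996 ≈ -5826.0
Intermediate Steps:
r = -59146333/9996 (r = (1173 + 1/(-9996)) - 7090 = (1173 - 1/9996) - 7090 = 11725307/9996 - 7090 = -59146333/9996 ≈ -5917.0)
r + n(-144, 91) = -59146333/9996 + 91 = -58236697/9996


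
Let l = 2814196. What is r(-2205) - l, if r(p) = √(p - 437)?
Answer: -2814196 + I*√2642 ≈ -2.8142e+6 + 51.4*I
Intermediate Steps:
r(p) = √(-437 + p)
r(-2205) - l = √(-437 - 2205) - 1*2814196 = √(-2642) - 2814196 = I*√2642 - 2814196 = -2814196 + I*√2642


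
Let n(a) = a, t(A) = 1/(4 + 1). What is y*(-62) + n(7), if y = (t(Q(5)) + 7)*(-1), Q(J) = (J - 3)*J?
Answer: 2267/5 ≈ 453.40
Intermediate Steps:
Q(J) = J*(-3 + J) (Q(J) = (-3 + J)*J = J*(-3 + J))
t(A) = ⅕ (t(A) = 1/5 = ⅕)
y = -36/5 (y = (⅕ + 7)*(-1) = (36/5)*(-1) = -36/5 ≈ -7.2000)
y*(-62) + n(7) = -36/5*(-62) + 7 = 2232/5 + 7 = 2267/5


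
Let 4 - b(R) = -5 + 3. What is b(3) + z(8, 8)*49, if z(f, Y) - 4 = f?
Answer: 594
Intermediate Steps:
b(R) = 6 (b(R) = 4 - (-5 + 3) = 4 - 1*(-2) = 4 + 2 = 6)
z(f, Y) = 4 + f
b(3) + z(8, 8)*49 = 6 + (4 + 8)*49 = 6 + 12*49 = 6 + 588 = 594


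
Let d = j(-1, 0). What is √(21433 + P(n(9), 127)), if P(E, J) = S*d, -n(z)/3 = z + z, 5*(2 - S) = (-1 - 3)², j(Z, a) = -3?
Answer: √535915/5 ≈ 146.41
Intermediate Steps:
S = -6/5 (S = 2 - (-1 - 3)²/5 = 2 - ⅕*(-4)² = 2 - ⅕*16 = 2 - 16/5 = -6/5 ≈ -1.2000)
n(z) = -6*z (n(z) = -3*(z + z) = -6*z)
d = -3
P(E, J) = 18/5 (P(E, J) = -6/5*(-3) = 18/5)
√(21433 + P(n(9), 127)) = √(21433 + 18/5) = √(107183/5) = √535915/5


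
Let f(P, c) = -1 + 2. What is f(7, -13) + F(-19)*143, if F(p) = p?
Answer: -2716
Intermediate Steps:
f(P, c) = 1
f(7, -13) + F(-19)*143 = 1 - 19*143 = 1 - 2717 = -2716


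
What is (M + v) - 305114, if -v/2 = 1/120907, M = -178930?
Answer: -58524307910/120907 ≈ -4.8404e+5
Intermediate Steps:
v = -2/120907 ≈ -1.6542e-5
(M + v) - 305114 = (-178930 - 2/120907) - 305114 = -21633889512/120907 - 305114 = -58524307910/120907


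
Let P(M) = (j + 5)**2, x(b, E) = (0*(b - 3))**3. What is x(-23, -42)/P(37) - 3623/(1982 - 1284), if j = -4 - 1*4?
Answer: -3623/698 ≈ -5.1905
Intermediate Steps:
j = -8 (j = -4 - 4 = -8)
x(b, E) = 0 (x(b, E) = (0*(-3 + b))**3 = 0**3 = 0)
P(M) = 9 (P(M) = (-8 + 5)**2 = (-3)**2 = 9)
x(-23, -42)/P(37) - 3623/(1982 - 1284) = 0/9 - 3623/(1982 - 1284) = 0*(1/9) - 3623/698 = 0 - 3623*1/698 = 0 - 3623/698 = -3623/698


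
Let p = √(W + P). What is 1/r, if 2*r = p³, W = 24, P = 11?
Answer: 2*√35/1225 ≈ 0.0096589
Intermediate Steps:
p = √35 (p = √(24 + 11) = √35 ≈ 5.9161)
r = 35*√35/2 (r = (√35)³/2 = (35*√35)/2 = 35*√35/2 ≈ 103.53)
1/r = 1/(35*√35/2) = 2*√35/1225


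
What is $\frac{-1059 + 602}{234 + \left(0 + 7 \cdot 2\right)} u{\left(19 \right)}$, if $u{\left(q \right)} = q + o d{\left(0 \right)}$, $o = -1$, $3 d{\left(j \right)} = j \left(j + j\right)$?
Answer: $- \frac{8683}{248} \approx -35.012$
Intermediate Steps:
$d{\left(j \right)} = \frac{2 j^{2}}{3}$ ($d{\left(j \right)} = \frac{j \left(j + j\right)}{3} = \frac{j 2 j}{3} = \frac{2 j^{2}}{3}$)
$u{\left(q \right)} = q$ ($u{\left(q \right)} = q - \frac{2 \cdot 0^{2}}{3} = q - \frac{2}{3} \cdot 0 = q - 0 = q + 0 = q$)
$\frac{-1059 + 602}{234 + \left(0 + 7 \cdot 2\right)} u{\left(19 \right)} = \frac{-1059 + 602}{234 + \left(0 + 7 \cdot 2\right)} 19 = - \frac{457}{234 + \left(0 + 14\right)} 19 = - \frac{457}{234 + 14} \cdot 19 = - \frac{457}{248} \cdot 19 = \left(-457\right) \frac{1}{248} \cdot 19 = \left(- \frac{457}{248}\right) 19 = - \frac{8683}{248}$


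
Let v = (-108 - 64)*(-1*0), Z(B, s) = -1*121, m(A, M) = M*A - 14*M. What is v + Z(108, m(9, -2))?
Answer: -121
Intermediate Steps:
m(A, M) = -14*M + A*M (m(A, M) = A*M - 14*M = -14*M + A*M)
Z(B, s) = -121
v = 0 (v = -172*0 = 0)
v + Z(108, m(9, -2)) = 0 - 121 = -121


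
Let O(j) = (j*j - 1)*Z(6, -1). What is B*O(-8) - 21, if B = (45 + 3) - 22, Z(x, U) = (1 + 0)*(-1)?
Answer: -1659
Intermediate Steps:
Z(x, U) = -1 (Z(x, U) = 1*(-1) = -1)
B = 26 (B = 48 - 22 = 26)
O(j) = 1 - j² (O(j) = (j*j - 1)*(-1) = (j² - 1)*(-1) = (-1 + j²)*(-1) = 1 - j²)
B*O(-8) - 21 = 26*(1 - 1*(-8)²) - 21 = 26*(1 - 1*64) - 21 = 26*(1 - 64) - 21 = 26*(-63) - 21 = -1638 - 21 = -1659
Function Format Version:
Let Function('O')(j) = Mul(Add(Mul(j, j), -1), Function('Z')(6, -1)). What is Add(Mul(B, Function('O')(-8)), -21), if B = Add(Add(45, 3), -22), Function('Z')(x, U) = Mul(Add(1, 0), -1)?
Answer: -1659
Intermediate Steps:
Function('Z')(x, U) = -1 (Function('Z')(x, U) = Mul(1, -1) = -1)
B = 26 (B = Add(48, -22) = 26)
Function('O')(j) = Add(1, Mul(-1, Pow(j, 2))) (Function('O')(j) = Mul(Add(Mul(j, j), -1), -1) = Mul(Add(Pow(j, 2), -1), -1) = Mul(Add(-1, Pow(j, 2)), -1) = Add(1, Mul(-1, Pow(j, 2))))
Add(Mul(B, Function('O')(-8)), -21) = Add(Mul(26, Add(1, Mul(-1, Pow(-8, 2)))), -21) = Add(Mul(26, Add(1, Mul(-1, 64))), -21) = Add(Mul(26, Add(1, -64)), -21) = Add(Mul(26, -63), -21) = Add(-1638, -21) = -1659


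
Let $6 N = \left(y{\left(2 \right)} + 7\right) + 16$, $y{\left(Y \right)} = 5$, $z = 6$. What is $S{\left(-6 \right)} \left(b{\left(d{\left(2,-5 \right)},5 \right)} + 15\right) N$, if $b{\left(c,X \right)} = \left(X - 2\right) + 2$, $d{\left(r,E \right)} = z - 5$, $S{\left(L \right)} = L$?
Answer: $-560$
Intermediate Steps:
$d{\left(r,E \right)} = 1$ ($d{\left(r,E \right)} = 6 - 5 = 1$)
$N = \frac{14}{3}$ ($N = \frac{\left(5 + 7\right) + 16}{6} = \frac{12 + 16}{6} = \frac{1}{6} \cdot 28 = \frac{14}{3} \approx 4.6667$)
$b{\left(c,X \right)} = X$ ($b{\left(c,X \right)} = \left(-2 + X\right) + 2 = X$)
$S{\left(-6 \right)} \left(b{\left(d{\left(2,-5 \right)},5 \right)} + 15\right) N = - 6 \left(5 + 15\right) \frac{14}{3} = \left(-6\right) 20 \cdot \frac{14}{3} = \left(-120\right) \frac{14}{3} = -560$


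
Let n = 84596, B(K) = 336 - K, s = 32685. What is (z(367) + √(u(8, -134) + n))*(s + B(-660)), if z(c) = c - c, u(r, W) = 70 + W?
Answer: 67362*√21133 ≈ 9.7925e+6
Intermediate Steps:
z(c) = 0
(z(367) + √(u(8, -134) + n))*(s + B(-660)) = (0 + √((70 - 134) + 84596))*(32685 + (336 - 1*(-660))) = (0 + √(-64 + 84596))*(32685 + (336 + 660)) = (0 + √84532)*(32685 + 996) = (0 + 2*√21133)*33681 = (2*√21133)*33681 = 67362*√21133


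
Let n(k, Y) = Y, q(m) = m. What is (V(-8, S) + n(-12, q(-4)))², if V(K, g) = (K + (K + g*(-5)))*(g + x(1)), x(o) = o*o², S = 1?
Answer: 2116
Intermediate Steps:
x(o) = o³
V(K, g) = (1 + g)*(-5*g + 2*K) (V(K, g) = (K + (K + g*(-5)))*(g + 1³) = (K + (K - 5*g))*(g + 1) = (-5*g + 2*K)*(1 + g) = (1 + g)*(-5*g + 2*K))
(V(-8, S) + n(-12, q(-4)))² = ((-5*1 - 5*1² + 2*(-8) + 2*(-8)*1) - 4)² = ((-5 - 5*1 - 16 - 16) - 4)² = ((-5 - 5 - 16 - 16) - 4)² = (-42 - 4)² = (-46)² = 2116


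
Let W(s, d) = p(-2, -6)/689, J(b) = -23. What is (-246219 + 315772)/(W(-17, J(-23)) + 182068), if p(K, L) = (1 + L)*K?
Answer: 47922017/125444862 ≈ 0.38202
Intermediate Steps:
p(K, L) = K*(1 + L)
W(s, d) = 10/689 (W(s, d) = -2*(1 - 6)/689 = -2*(-5)*(1/689) = 10*(1/689) = 10/689)
(-246219 + 315772)/(W(-17, J(-23)) + 182068) = (-246219 + 315772)/(10/689 + 182068) = 69553/(125444862/689) = 69553*(689/125444862) = 47922017/125444862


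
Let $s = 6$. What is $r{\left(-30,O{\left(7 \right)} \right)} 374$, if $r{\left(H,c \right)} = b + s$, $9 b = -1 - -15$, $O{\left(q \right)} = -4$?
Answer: $\frac{25432}{9} \approx 2825.8$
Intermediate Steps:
$b = \frac{14}{9}$ ($b = \frac{-1 - -15}{9} = \frac{-1 + 15}{9} = \frac{1}{9} \cdot 14 = \frac{14}{9} \approx 1.5556$)
$r{\left(H,c \right)} = \frac{68}{9}$ ($r{\left(H,c \right)} = \frac{14}{9} + 6 = \frac{68}{9}$)
$r{\left(-30,O{\left(7 \right)} \right)} 374 = \frac{68}{9} \cdot 374 = \frac{25432}{9}$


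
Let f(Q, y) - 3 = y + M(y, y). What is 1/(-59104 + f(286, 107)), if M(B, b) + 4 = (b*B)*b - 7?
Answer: 1/1166038 ≈ 8.5761e-7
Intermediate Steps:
M(B, b) = -11 + B*b² (M(B, b) = -4 + ((b*B)*b - 7) = -4 + ((B*b)*b - 7) = -4 + (B*b² - 7) = -4 + (-7 + B*b²) = -11 + B*b²)
f(Q, y) = -8 + y + y³ (f(Q, y) = 3 + (y + (-11 + y*y²)) = 3 + (y + (-11 + y³)) = 3 + (-11 + y + y³) = -8 + y + y³)
1/(-59104 + f(286, 107)) = 1/(-59104 + (-8 + 107 + 107³)) = 1/(-59104 + (-8 + 107 + 1225043)) = 1/(-59104 + 1225142) = 1/1166038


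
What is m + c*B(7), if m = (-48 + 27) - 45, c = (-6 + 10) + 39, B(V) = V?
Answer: 235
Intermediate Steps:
c = 43 (c = 4 + 39 = 43)
m = -66 (m = -21 - 45 = -66)
m + c*B(7) = -66 + 43*7 = -66 + 301 = 235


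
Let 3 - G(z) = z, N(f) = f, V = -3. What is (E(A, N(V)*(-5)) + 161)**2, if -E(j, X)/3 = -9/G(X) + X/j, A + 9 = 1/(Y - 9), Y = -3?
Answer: 5094390625/190096 ≈ 26799.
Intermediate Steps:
G(z) = 3 - z
A = -109/12 (A = -9 + 1/(-3 - 9) = -9 + 1/(-12) = -9 - 1/12 = -109/12 ≈ -9.0833)
E(j, X) = 27/(3 - X) - 3*X/j (E(j, X) = -3*(-9/(3 - X) + X/j) = 27/(3 - X) - 3*X/j)
(E(A, N(V)*(-5)) + 161)**2 = (3*(-9*(-109/12) - (-3*(-5))*(-3 - 3*(-5)))/((-109/12)*(-3 - 3*(-5))) + 161)**2 = (3*(-12/109)*(327/4 - 1*15*(-3 + 15))/(-3 + 15) + 161)**2 = (3*(-12/109)*(327/4 - 1*15*12)/12 + 161)**2 = (3*(-12/109)*(1/12)*(327/4 - 180) + 161)**2 = (3*(-12/109)*(1/12)*(-393/4) + 161)**2 = (1179/436 + 161)**2 = (71375/436)**2 = 5094390625/190096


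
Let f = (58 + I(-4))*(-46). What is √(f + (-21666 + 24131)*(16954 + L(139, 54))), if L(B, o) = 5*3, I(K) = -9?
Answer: √41826331 ≈ 6467.3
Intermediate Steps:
L(B, o) = 15
f = -2254 (f = (58 - 9)*(-46) = 49*(-46) = -2254)
√(f + (-21666 + 24131)*(16954 + L(139, 54))) = √(-2254 + (-21666 + 24131)*(16954 + 15)) = √(-2254 + 2465*16969) = √(-2254 + 41828585) = √41826331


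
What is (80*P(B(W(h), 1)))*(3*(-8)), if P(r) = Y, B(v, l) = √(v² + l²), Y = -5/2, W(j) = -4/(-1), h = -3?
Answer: 4800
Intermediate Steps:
W(j) = 4 (W(j) = -4*(-1) = 4)
Y = -5/2 (Y = -5*½ = -5/2 ≈ -2.5000)
B(v, l) = √(l² + v²)
P(r) = -5/2
(80*P(B(W(h), 1)))*(3*(-8)) = (80*(-5/2))*(3*(-8)) = -200*(-24) = 4800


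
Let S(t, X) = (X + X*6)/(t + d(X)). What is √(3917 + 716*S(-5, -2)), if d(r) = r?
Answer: √5349 ≈ 73.137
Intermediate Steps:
S(t, X) = 7*X/(X + t) (S(t, X) = (X + X*6)/(t + X) = (X + 6*X)/(X + t) = (7*X)/(X + t) = 7*X/(X + t))
√(3917 + 716*S(-5, -2)) = √(3917 + 716*(7*(-2)/(-2 - 5))) = √(3917 + 716*(7*(-2)/(-7))) = √(3917 + 716*(7*(-2)*(-⅐))) = √(3917 + 716*2) = √(3917 + 1432) = √5349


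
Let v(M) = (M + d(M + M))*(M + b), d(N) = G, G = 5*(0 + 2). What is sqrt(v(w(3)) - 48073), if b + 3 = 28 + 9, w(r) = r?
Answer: 6*I*sqrt(1322) ≈ 218.16*I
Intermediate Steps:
b = 34 (b = -3 + (28 + 9) = -3 + 37 = 34)
G = 10 (G = 5*2 = 10)
d(N) = 10
v(M) = (10 + M)*(34 + M) (v(M) = (M + 10)*(M + 34) = (10 + M)*(34 + M))
sqrt(v(w(3)) - 48073) = sqrt((340 + 3**2 + 44*3) - 48073) = sqrt((340 + 9 + 132) - 48073) = sqrt(481 - 48073) = sqrt(-47592) = 6*I*sqrt(1322)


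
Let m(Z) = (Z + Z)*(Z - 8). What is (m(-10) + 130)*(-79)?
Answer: -38710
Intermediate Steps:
m(Z) = 2*Z*(-8 + Z) (m(Z) = (2*Z)*(-8 + Z) = 2*Z*(-8 + Z))
(m(-10) + 130)*(-79) = (2*(-10)*(-8 - 10) + 130)*(-79) = (2*(-10)*(-18) + 130)*(-79) = (360 + 130)*(-79) = 490*(-79) = -38710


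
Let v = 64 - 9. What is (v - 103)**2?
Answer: 2304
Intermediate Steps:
v = 55
(v - 103)**2 = (55 - 103)**2 = (-48)**2 = 2304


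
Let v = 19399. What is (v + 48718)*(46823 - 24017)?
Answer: 1553476302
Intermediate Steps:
(v + 48718)*(46823 - 24017) = (19399 + 48718)*(46823 - 24017) = 68117*22806 = 1553476302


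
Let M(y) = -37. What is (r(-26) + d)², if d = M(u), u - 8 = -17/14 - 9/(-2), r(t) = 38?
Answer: 1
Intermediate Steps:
u = 79/7 (u = 8 + (-17/14 - 9/(-2)) = 8 + (-17*1/14 - 9*(-½)) = 8 + (-17/14 + 9/2) = 8 + 23/7 = 79/7 ≈ 11.286)
d = -37
(r(-26) + d)² = (38 - 37)² = 1² = 1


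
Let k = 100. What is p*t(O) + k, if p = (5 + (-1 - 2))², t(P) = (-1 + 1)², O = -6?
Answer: 100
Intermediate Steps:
t(P) = 0 (t(P) = 0² = 0)
p = 4 (p = (5 - 3)² = 2² = 4)
p*t(O) + k = 4*0 + 100 = 0 + 100 = 100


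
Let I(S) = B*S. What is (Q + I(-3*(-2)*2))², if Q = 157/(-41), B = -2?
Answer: 1301881/1681 ≈ 774.47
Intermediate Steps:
I(S) = -2*S
Q = -157/41 (Q = 157*(-1/41) = -157/41 ≈ -3.8293)
(Q + I(-3*(-2)*2))² = (-157/41 - 2*(-3*(-2))*2)² = (-157/41 - 12*2)² = (-157/41 - 2*12)² = (-157/41 - 24)² = (-1141/41)² = 1301881/1681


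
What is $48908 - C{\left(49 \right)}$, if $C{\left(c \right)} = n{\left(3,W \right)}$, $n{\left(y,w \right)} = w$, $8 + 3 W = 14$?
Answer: $48906$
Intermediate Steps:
$W = 2$ ($W = - \frac{8}{3} + \frac{1}{3} \cdot 14 = - \frac{8}{3} + \frac{14}{3} = 2$)
$C{\left(c \right)} = 2$
$48908 - C{\left(49 \right)} = 48908 - 2 = 48906$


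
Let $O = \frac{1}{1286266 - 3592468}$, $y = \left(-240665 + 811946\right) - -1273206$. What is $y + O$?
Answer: $\frac{4253759608373}{2306202} \approx 1.8445 \cdot 10^{6}$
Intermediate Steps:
$y = 1844487$ ($y = 571281 + 1273206 = 1844487$)
$O = - \frac{1}{2306202}$ ($O = \frac{1}{-2306202} = - \frac{1}{2306202} \approx -4.3361 \cdot 10^{-7}$)
$y + O = 1844487 - \frac{1}{2306202} = \frac{4253759608373}{2306202}$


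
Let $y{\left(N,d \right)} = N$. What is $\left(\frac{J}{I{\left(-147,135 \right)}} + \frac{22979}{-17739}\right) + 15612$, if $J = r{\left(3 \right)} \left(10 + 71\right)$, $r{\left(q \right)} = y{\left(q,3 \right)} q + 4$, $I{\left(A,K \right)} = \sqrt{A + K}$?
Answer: $\frac{276918289}{17739} - \frac{351 i \sqrt{3}}{2} \approx 15611.0 - 303.98 i$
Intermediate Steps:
$r{\left(q \right)} = 4 + q^{2}$ ($r{\left(q \right)} = q q + 4 = q^{2} + 4 = 4 + q^{2}$)
$J = 1053$ ($J = \left(4 + 3^{2}\right) \left(10 + 71\right) = \left(4 + 9\right) 81 = 13 \cdot 81 = 1053$)
$\left(\frac{J}{I{\left(-147,135 \right)}} + \frac{22979}{-17739}\right) + 15612 = \left(\frac{1053}{\sqrt{-147 + 135}} + \frac{22979}{-17739}\right) + 15612 = \left(\frac{1053}{\sqrt{-12}} + 22979 \left(- \frac{1}{17739}\right)\right) + 15612 = \left(\frac{1053}{2 i \sqrt{3}} - \frac{22979}{17739}\right) + 15612 = \left(1053 \left(- \frac{i \sqrt{3}}{6}\right) - \frac{22979}{17739}\right) + 15612 = \left(- \frac{351 i \sqrt{3}}{2} - \frac{22979}{17739}\right) + 15612 = \left(- \frac{22979}{17739} - \frac{351 i \sqrt{3}}{2}\right) + 15612 = \frac{276918289}{17739} - \frac{351 i \sqrt{3}}{2}$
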